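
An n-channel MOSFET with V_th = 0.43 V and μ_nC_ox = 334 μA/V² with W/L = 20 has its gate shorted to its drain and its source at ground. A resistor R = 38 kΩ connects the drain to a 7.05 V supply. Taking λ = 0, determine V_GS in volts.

With gate tied to drain, V_GS = V_DS ≥ V_GS − V_th, so the device is in saturation.
k_n = μ_nC_ox · (W/L) = 6.68 mA/V².
KCL at the drain: ½ k_n (V_GS − V_th)² = (V_DD − V_GS)/R.
Let x = V_GS − 0.43. Then 127 x² + x − 6.62 = 0, giving x = 0.224 V (positive root), so V_GS = 0.654 V.
I_D = (V_DD − V_GS)/R = (7.05 − 0.654) / 38 = 0.168 mA.

V_GS = 0.654 V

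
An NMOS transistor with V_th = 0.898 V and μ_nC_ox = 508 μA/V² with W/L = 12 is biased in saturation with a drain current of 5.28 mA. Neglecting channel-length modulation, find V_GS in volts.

V_GS = 2.21 V

k_n = μ_nC_ox · (W/L) = 6.096 mA/V².
In saturation I_D = ½ k_n (V_GS − V_th)², so V_GS − V_th = √(2 I_D / k_n) = √(2 × 5.28 / 6.096) = 1.32 V.
V_GS = 0.898 + 1.32 = 2.21 V.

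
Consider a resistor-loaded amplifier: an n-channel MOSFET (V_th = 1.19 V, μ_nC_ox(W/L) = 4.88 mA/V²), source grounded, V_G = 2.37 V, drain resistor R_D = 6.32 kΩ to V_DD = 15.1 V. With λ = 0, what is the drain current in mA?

V_GS = V_G = 2.37 V, so V_ov = 2.37 − 1.19 = 1.18 V.
Assume saturation: I_D = ½ k_n V_ov² = 0.5 × 4.88 × 1.18² = 3.4 mA, giving V_DS = V_DD − I_D R_D = 15.1 − 3.4 × 6.32 = -6.37 V.
But -6.37 V < V_ov = 1.18 V, so the device is actually in triode.
In triode I_D = k_n[V_ov V_DS − ½ V_DS²] and I_D = (V_DD − V_DS)/R_D. Equating: 15.4 V_DS² − 37.39 V_DS + 15.1 = 0, giving V_DS = 0.512 V (the root below V_ov).
I_D = (15.1 − 0.512) / 6.32 = 2.31 mA.

I_D = 2.31 mA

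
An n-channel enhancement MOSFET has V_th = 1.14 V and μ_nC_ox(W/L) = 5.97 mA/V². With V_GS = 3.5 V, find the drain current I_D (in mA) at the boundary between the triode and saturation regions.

At the boundary V_DS = V_ov = V_GS − V_th = 3.5 − 1.14 = 2.36 V.
I_D = ½ k_n V_ov² = 0.5 × 5.97 × 2.36² = 16.6 mA.

I_D = 16.6 mA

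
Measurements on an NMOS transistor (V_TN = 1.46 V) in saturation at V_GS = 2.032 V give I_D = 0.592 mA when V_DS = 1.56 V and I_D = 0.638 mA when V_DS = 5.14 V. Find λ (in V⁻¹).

With V_GS fixed, I_D ∝ (1 + λ V_DS) in saturation, so I_D2/I_D1 = (1 + λ V_DS2)/(1 + λ V_DS1).
0.638/0.592 = 1.078 = (1 + 5.14 λ)/(1 + 1.56 λ).
Solving: λ (I_D1 V_DS2 − I_D2 V_DS1) = I_D2 − I_D1, so λ = (0.638 − 0.592) / (0.592 × 5.14 − 0.638 × 1.56) = 0.046 / 2.05 = 0.0225 V⁻¹.

λ = 0.0225 V⁻¹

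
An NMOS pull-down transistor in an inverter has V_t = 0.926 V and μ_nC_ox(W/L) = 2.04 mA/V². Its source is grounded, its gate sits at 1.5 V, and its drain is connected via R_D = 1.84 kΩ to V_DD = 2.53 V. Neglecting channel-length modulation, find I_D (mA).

I_D = 0.336 mA

V_GS = V_G = 1.5 V, so V_ov = 1.5 − 0.926 = 0.574 V.
Assume saturation: I_D = ½ k_n V_ov² = 0.5 × 2.04 × 0.574² = 0.336 mA, giving V_DS = V_DD − I_D R_D = 2.53 − 0.336 × 1.84 = 1.91 V.
V_DS = 1.91 V ≥ V_ov = 0.574 V, confirming saturation.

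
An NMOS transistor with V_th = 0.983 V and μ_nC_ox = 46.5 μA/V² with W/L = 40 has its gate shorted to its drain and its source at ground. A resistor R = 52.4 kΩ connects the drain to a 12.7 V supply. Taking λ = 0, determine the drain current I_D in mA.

I_D = 0.214 mA

With gate tied to drain, V_GS = V_DS ≥ V_GS − V_th, so the device is in saturation.
k_n = μ_nC_ox · (W/L) = 1.86 mA/V².
KCL at the drain: ½ k_n (V_GS − V_th)² = (V_DD − V_GS)/R.
Let x = V_GS − 0.983. Then 48.7 x² + x − 11.72 = 0, giving x = 0.48 V (positive root), so V_GS = 1.46 V.
I_D = (V_DD − V_GS)/R = (12.7 − 1.46) / 52.4 = 0.214 mA.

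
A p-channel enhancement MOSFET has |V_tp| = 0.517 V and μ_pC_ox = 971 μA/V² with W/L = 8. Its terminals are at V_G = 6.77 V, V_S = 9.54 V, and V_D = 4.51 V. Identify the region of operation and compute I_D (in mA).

Saturation; I_D = 19.7 mA

V_SG = V_S − V_G = 9.54 − 6.77 = 2.77 V; V_SD = V_S − V_D = 9.54 − 4.51 = 5.03 V.
k_p = μ_pC_ox · (W/L) = 7.768 mA/V².
V_ov = V_SG − |V_tp| = 2.77 − 0.517 = 2.25 V.
Since V_SD = 5.03 V ≥ V_ov = 2.25 V, the device is in saturation.
I_D = ½ k_p V_ov² = 0.5 × 7.768 × 2.25² = 19.7 mA.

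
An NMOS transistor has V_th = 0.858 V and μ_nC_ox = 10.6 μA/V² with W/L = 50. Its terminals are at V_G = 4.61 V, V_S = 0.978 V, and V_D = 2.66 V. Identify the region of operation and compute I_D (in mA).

V_GS = V_G − V_S = 4.61 − 0.978 = 3.63 V; V_DS = V_D − V_S = 2.66 − 0.978 = 1.68 V.
k_n = μ_nC_ox · (W/L) = 0.53 mA/V².
V_ov = V_GS − V_th = 3.63 − 0.858 = 2.77 V.
Since V_DS = 1.68 V < V_ov = 2.77 V, the device is in the triode region.
I_D = k_n [V_ov · V_DS − ½ V_DS²] = 0.53 × [2.77 × 1.68 − 0.5 × 1.68²] = 1.72 mA.

Triode; I_D = 1.72 mA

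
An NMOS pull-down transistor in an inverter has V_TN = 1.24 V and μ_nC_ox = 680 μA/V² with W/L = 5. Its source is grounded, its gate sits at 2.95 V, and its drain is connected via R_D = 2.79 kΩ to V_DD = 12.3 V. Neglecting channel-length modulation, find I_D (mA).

I_D = 4.06 mA

V_GS = V_G = 2.95 V, so V_ov = 2.95 − 1.24 = 1.71 V.
k_n = μ_nC_ox · (W/L) = 3.4 mA/V².
Assume saturation: I_D = ½ k_n V_ov² = 0.5 × 3.4 × 1.71² = 4.97 mA, giving V_DS = V_DD − I_D R_D = 12.3 − 4.97 × 2.79 = -1.57 V.
But -1.57 V < V_ov = 1.71 V, so the device is actually in triode.
In triode I_D = k_n[V_ov V_DS − ½ V_DS²] and I_D = (V_DD − V_DS)/R_D. Equating: 4.74 V_DS² − 17.22 V_DS + 12.3 = 0, giving V_DS = 0.977 V (the root below V_ov).
I_D = (12.3 − 0.977) / 2.79 = 4.06 mA.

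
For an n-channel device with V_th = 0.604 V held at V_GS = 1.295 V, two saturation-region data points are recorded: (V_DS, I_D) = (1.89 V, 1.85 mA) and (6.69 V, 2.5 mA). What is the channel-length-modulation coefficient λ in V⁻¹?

λ = 0.0850 V⁻¹

With V_GS fixed, I_D ∝ (1 + λ V_DS) in saturation, so I_D2/I_D1 = (1 + λ V_DS2)/(1 + λ V_DS1).
2.5/1.85 = 1.351 = (1 + 6.69 λ)/(1 + 1.89 λ).
Solving: λ (I_D1 V_DS2 − I_D2 V_DS1) = I_D2 − I_D1, so λ = (2.5 − 1.85) / (1.85 × 6.69 − 2.5 × 1.89) = 0.65 / 7.65 = 0.085 V⁻¹.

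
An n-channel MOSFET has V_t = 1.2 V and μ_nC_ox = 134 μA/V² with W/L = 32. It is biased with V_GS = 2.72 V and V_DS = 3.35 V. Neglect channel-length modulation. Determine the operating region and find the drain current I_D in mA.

k_n = μ_nC_ox · (W/L) = 4.288 mA/V².
V_ov = V_GS − V_t = 2.72 − 1.2 = 1.52 V.
Since V_DS = 3.35 V ≥ V_ov = 1.52 V, the device is in saturation.
I_D = ½ k_n V_ov² = 0.5 × 4.288 × 1.52² = 4.95 mA.

Saturation; I_D = 4.95 mA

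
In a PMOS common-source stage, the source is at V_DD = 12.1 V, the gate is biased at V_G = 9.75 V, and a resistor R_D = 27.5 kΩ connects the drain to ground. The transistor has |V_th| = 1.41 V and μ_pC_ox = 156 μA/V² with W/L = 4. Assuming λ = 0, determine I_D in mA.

V_SG = V_DD − V_G = 12.1 − 9.75 = 2.35 V, so V_ov = 2.35 − 1.41 = 0.94 V.
k_p = μ_pC_ox · (W/L) = 0.624 mA/V².
Assume saturation: I_D = ½ k_p V_ov² = 0.5 × 0.624 × 0.94² = 0.276 mA, giving V_SD = V_DD − I_D R_D = 12.1 − 0.276 × 27.5 = 4.52 V.
V_SD = 4.52 V ≥ V_ov = 0.94 V, confirming saturation.

I_D = 0.276 mA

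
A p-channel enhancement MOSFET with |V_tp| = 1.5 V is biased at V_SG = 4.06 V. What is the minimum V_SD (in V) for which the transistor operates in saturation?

The boundary between triode and saturation is V_SD = V_SG − |V_tp| = V_ov.
V_ov = 4.06 − 1.5 = 2.56 V.

V_SD,sat = 2.56 V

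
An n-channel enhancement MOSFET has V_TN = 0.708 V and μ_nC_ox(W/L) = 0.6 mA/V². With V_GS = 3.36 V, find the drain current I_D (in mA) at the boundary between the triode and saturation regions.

I_D = 2.11 mA

At the boundary V_DS = V_ov = V_GS − V_TN = 3.36 − 0.708 = 2.65 V.
I_D = ½ k_n V_ov² = 0.5 × 0.6 × 2.65² = 2.11 mA.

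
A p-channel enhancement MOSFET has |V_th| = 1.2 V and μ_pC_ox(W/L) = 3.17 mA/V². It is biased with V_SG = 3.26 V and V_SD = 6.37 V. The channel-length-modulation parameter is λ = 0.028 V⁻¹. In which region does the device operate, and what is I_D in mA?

Saturation; I_D = 7.93 mA

V_ov = V_SG − |V_th| = 3.26 − 1.2 = 2.06 V.
Since V_SD = 6.37 V ≥ V_ov = 2.06 V, the device is in saturation.
I_D = ½ k_p V_ov² (1 + λ V_SD) = 0.5 × 3.17 × 2.06² × (1 + 0.028 × 6.37) = 7.93 mA.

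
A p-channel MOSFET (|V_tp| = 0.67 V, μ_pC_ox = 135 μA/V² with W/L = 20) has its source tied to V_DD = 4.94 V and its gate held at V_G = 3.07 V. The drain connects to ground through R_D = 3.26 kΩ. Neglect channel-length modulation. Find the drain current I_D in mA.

I_D = 1.35 mA

V_SG = V_DD − V_G = 4.94 − 3.07 = 1.87 V, so V_ov = 1.87 − 0.67 = 1.2 V.
k_p = μ_pC_ox · (W/L) = 2.7 mA/V².
Assume saturation: I_D = ½ k_p V_ov² = 0.5 × 2.7 × 1.2² = 1.94 mA, giving V_SD = V_DD − I_D R_D = 4.94 − 1.94 × 3.26 = -1.4 V.
But -1.4 V < V_ov = 1.2 V, so the device is actually in triode.
In triode I_D = k_p[V_ov V_SD − ½ V_SD²] and I_D = (V_DD − V_SD)/R_D. Equating: 4.4 V_SD² − 11.56 V_SD + 4.94 = 0, giving V_SD = 0.537 V (the root below V_ov).
I_D = (4.94 − 0.537) / 3.26 = 1.35 mA.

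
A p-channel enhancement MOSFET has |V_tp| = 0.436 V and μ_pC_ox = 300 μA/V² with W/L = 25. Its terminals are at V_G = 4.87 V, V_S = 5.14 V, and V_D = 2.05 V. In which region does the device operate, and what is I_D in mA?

Cutoff; I_D = 0 mA

V_SG = V_S − V_G = 5.14 − 4.87 = 0.27 V; V_SD = V_S − V_D = 5.14 − 2.05 = 3.09 V.
V_SG = 0.27 V < |V_tp| = 0.436 V, so the transistor is in cutoff.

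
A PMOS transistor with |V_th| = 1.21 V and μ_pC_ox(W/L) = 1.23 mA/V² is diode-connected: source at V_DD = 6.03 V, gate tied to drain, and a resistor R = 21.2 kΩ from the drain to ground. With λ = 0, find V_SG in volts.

V_SG = 1.78 V

With gate tied to drain, V_SG = V_SD ≥ V_SG − |V_th|, so the device is in saturation.
KCL at the drain: ½ k_p (V_SG − |V_th|)² = (V_DD − V_SG)/R.
Let x = V_SG − 1.21. Then 13 x² + x − 4.82 = 0, giving x = 0.571 V (positive root), so V_SG = 1.78 V.
I_D = (V_DD − V_SG)/R = (6.03 − 1.78) / 21.2 = 0.2 mA.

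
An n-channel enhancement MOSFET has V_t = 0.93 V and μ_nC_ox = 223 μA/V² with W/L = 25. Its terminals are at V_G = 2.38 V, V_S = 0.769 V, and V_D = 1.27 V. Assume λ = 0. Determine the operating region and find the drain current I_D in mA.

V_GS = V_G − V_S = 2.38 − 0.769 = 1.61 V; V_DS = V_D − V_S = 1.27 − 0.769 = 0.501 V.
k_n = μ_nC_ox · (W/L) = 5.575 mA/V².
V_ov = V_GS − V_t = 1.61 − 0.93 = 0.681 V.
Since V_DS = 0.501 V < V_ov = 0.681 V, the device is in the triode region.
I_D = k_n [V_ov · V_DS − ½ V_DS²] = 5.575 × [0.681 × 0.501 − 0.5 × 0.501²] = 1.2 mA.

Triode; I_D = 1.20 mA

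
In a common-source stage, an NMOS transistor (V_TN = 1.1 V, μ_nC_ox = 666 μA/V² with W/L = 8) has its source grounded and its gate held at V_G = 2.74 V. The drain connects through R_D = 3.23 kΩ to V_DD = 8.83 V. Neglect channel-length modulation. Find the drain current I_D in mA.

I_D = 2.63 mA

V_GS = V_G = 2.74 V, so V_ov = 2.74 − 1.1 = 1.64 V.
k_n = μ_nC_ox · (W/L) = 5.328 mA/V².
Assume saturation: I_D = ½ k_n V_ov² = 0.5 × 5.328 × 1.64² = 7.17 mA, giving V_DS = V_DD − I_D R_D = 8.83 − 7.17 × 3.23 = -14.3 V.
But -14.3 V < V_ov = 1.64 V, so the device is actually in triode.
In triode I_D = k_n[V_ov V_DS − ½ V_DS²] and I_D = (V_DD − V_DS)/R_D. Equating: 8.6 V_DS² − 29.22 V_DS + 8.83 = 0, giving V_DS = 0.335 V (the root below V_ov).
I_D = (8.83 − 0.335) / 3.23 = 2.63 mA.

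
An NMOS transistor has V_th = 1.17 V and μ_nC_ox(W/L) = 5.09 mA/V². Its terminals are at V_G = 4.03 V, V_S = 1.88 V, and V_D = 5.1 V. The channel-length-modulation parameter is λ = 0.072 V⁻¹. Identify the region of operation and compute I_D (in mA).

Saturation; I_D = 3.01 mA

V_GS = V_G − V_S = 4.03 − 1.88 = 2.15 V; V_DS = V_D − V_S = 5.1 − 1.88 = 3.22 V.
V_ov = V_GS − V_th = 2.15 − 1.17 = 0.98 V.
Since V_DS = 3.22 V ≥ V_ov = 0.98 V, the device is in saturation.
I_D = ½ k_n V_ov² (1 + λ V_DS) = 0.5 × 5.09 × 0.98² × (1 + 0.072 × 3.22) = 3.01 mA.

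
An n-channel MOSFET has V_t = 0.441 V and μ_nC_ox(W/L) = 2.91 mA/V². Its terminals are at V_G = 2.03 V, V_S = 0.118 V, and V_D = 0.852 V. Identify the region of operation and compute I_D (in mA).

V_GS = V_G − V_S = 2.03 − 0.118 = 1.91 V; V_DS = V_D − V_S = 0.852 − 0.118 = 0.734 V.
V_ov = V_GS − V_t = 1.91 − 0.441 = 1.47 V.
Since V_DS = 0.734 V < V_ov = 1.47 V, the device is in the triode region.
I_D = k_n [V_ov · V_DS − ½ V_DS²] = 2.91 × [1.47 × 0.734 − 0.5 × 0.734²] = 2.36 mA.

Triode; I_D = 2.36 mA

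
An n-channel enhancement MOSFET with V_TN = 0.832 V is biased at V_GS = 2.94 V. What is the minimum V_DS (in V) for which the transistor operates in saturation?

The boundary between triode and saturation is V_DS = V_GS − V_TN = V_ov.
V_ov = 2.94 − 0.832 = 2.11 V.

V_DS,sat = 2.11 V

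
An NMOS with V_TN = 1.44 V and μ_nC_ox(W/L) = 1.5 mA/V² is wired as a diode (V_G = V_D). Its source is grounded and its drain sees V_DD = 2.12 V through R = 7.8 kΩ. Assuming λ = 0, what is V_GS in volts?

V_GS = 1.71 V

With gate tied to drain, V_GS = V_DS ≥ V_GS − V_TN, so the device is in saturation.
KCL at the drain: ½ k_n (V_GS − V_TN)² = (V_DD − V_GS)/R.
Let x = V_GS − 1.44. Then 5.85 x² + x − 0.68 = 0, giving x = 0.266 V (positive root), so V_GS = 1.71 V.
I_D = (V_DD − V_GS)/R = (2.12 − 1.71) / 7.8 = 0.0531 mA.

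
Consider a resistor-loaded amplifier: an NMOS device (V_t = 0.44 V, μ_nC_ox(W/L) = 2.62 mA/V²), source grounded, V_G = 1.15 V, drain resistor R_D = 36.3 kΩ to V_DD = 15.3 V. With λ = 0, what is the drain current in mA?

V_GS = V_G = 1.15 V, so V_ov = 1.15 − 0.44 = 0.71 V.
Assume saturation: I_D = ½ k_n V_ov² = 0.5 × 2.62 × 0.71² = 0.66 mA, giving V_DS = V_DD − I_D R_D = 15.3 − 0.66 × 36.3 = -8.67 V.
But -8.67 V < V_ov = 0.71 V, so the device is actually in triode.
In triode I_D = k_n[V_ov V_DS − ½ V_DS²] and I_D = (V_DD − V_DS)/R_D. Equating: 47.6 V_DS² − 68.53 V_DS + 15.3 = 0, giving V_DS = 0.276 V (the root below V_ov).
I_D = (15.3 − 0.276) / 36.3 = 0.414 mA.

I_D = 0.414 mA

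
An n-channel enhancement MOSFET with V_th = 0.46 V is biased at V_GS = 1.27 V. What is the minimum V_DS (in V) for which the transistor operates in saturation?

The boundary between triode and saturation is V_DS = V_GS − V_th = V_ov.
V_ov = 1.27 − 0.46 = 0.81 V.

V_DS,sat = 0.810 V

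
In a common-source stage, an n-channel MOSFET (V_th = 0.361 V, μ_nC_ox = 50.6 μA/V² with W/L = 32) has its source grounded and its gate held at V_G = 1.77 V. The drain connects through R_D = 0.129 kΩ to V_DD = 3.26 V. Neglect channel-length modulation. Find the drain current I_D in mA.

I_D = 1.61 mA

V_GS = V_G = 1.77 V, so V_ov = 1.77 − 0.361 = 1.41 V.
k_n = μ_nC_ox · (W/L) = 1.619 mA/V².
Assume saturation: I_D = ½ k_n V_ov² = 0.5 × 1.619 × 1.41² = 1.61 mA, giving V_DS = V_DD − I_D R_D = 3.26 − 1.61 × 0.129 = 3.05 V.
V_DS = 3.05 V ≥ V_ov = 1.41 V, confirming saturation.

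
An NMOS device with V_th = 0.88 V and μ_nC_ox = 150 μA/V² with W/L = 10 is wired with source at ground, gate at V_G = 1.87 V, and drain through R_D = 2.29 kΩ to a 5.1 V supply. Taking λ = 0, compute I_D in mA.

I_D = 0.735 mA

V_GS = V_G = 1.87 V, so V_ov = 1.87 − 0.88 = 0.99 V.
k_n = μ_nC_ox · (W/L) = 1.5 mA/V².
Assume saturation: I_D = ½ k_n V_ov² = 0.5 × 1.5 × 0.99² = 0.735 mA, giving V_DS = V_DD − I_D R_D = 5.1 − 0.735 × 2.29 = 3.42 V.
V_DS = 3.42 V ≥ V_ov = 0.99 V, confirming saturation.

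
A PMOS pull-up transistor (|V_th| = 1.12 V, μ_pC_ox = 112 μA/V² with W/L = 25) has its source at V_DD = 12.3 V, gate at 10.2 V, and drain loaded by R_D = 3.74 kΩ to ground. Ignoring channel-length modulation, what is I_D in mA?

V_SG = V_DD − V_G = 12.3 − 10.2 = 2.1 V, so V_ov = 2.1 − 1.12 = 0.98 V.
k_p = μ_pC_ox · (W/L) = 2.8 mA/V².
Assume saturation: I_D = ½ k_p V_ov² = 0.5 × 2.8 × 0.98² = 1.34 mA, giving V_SD = V_DD − I_D R_D = 12.3 − 1.34 × 3.74 = 7.27 V.
V_SD = 7.27 V ≥ V_ov = 0.98 V, confirming saturation.

I_D = 1.34 mA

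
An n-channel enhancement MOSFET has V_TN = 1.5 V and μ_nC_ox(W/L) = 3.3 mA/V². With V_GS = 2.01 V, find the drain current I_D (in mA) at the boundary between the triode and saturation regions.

I_D = 0.429 mA

At the boundary V_DS = V_ov = V_GS − V_TN = 2.01 − 1.5 = 0.51 V.
I_D = ½ k_n V_ov² = 0.5 × 3.3 × 0.51² = 0.429 mA.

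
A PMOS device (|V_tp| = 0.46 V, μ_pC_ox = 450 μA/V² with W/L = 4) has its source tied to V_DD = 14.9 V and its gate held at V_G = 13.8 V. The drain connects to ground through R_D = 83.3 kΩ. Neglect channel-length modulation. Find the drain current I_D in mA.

V_SG = V_DD − V_G = 14.9 − 13.8 = 1.1 V, so V_ov = 1.1 − 0.46 = 0.64 V.
k_p = μ_pC_ox · (W/L) = 1.8 mA/V².
Assume saturation: I_D = ½ k_p V_ov² = 0.5 × 1.8 × 0.64² = 0.369 mA, giving V_SD = V_DD − I_D R_D = 14.9 − 0.369 × 83.3 = -15.8 V.
But -15.8 V < V_ov = 0.64 V, so the device is actually in triode.
In triode I_D = k_p[V_ov V_SD − ½ V_SD²] and I_D = (V_DD − V_SD)/R_D. Equating: 75 V_SD² − 96.96 V_SD + 14.9 = 0, giving V_SD = 0.178 V (the root below V_ov).
I_D = (14.9 − 0.178) / 83.3 = 0.177 mA.

I_D = 0.177 mA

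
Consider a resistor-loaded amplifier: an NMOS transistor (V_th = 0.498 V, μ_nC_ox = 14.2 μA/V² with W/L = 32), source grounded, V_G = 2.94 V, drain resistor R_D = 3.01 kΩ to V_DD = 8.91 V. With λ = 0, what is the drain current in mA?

I_D = 1.35 mA

V_GS = V_G = 2.94 V, so V_ov = 2.94 − 0.498 = 2.44 V.
k_n = μ_nC_ox · (W/L) = 0.4544 mA/V².
Assume saturation: I_D = ½ k_n V_ov² = 0.5 × 0.4544 × 2.44² = 1.35 mA, giving V_DS = V_DD − I_D R_D = 8.91 − 1.35 × 3.01 = 4.83 V.
V_DS = 4.83 V ≥ V_ov = 2.44 V, confirming saturation.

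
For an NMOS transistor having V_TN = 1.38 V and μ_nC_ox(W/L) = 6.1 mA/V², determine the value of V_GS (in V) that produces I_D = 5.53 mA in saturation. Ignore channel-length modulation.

V_GS = 2.73 V

In saturation I_D = ½ k_n (V_GS − V_TN)², so V_GS − V_TN = √(2 I_D / k_n) = √(2 × 5.53 / 6.1) = 1.35 V.
V_GS = 1.38 + 1.35 = 2.73 V.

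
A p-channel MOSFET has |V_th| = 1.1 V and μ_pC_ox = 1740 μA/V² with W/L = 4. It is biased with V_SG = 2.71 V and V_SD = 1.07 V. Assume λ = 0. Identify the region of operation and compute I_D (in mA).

Triode; I_D = 8.01 mA

k_p = μ_pC_ox · (W/L) = 6.96 mA/V².
V_ov = V_SG − |V_th| = 2.71 − 1.1 = 1.61 V.
Since V_SD = 1.07 V < V_ov = 1.61 V, the device is in the triode region.
I_D = k_p [V_ov · V_SD − ½ V_SD²] = 6.96 × [1.61 × 1.07 − 0.5 × 1.07²] = 8.01 mA.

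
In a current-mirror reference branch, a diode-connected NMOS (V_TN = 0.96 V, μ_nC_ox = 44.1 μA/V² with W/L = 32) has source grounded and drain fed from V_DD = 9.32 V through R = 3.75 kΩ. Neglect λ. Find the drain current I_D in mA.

With gate tied to drain, V_GS = V_DS ≥ V_GS − V_TN, so the device is in saturation.
k_n = μ_nC_ox · (W/L) = 1.411 mA/V².
KCL at the drain: ½ k_n (V_GS − V_TN)² = (V_DD − V_GS)/R.
Let x = V_GS − 0.96. Then 2.65 x² + x − 8.36 = 0, giving x = 1.6 V (positive root), so V_GS = 2.56 V.
I_D = (V_DD − V_GS)/R = (9.32 − 2.56) / 3.75 = 1.8 mA.

I_D = 1.80 mA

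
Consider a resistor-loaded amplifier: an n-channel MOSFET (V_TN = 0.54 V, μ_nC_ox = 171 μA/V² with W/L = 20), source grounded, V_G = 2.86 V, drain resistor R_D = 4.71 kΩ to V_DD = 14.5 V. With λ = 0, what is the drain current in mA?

V_GS = V_G = 2.86 V, so V_ov = 2.86 − 0.54 = 2.32 V.
k_n = μ_nC_ox · (W/L) = 3.42 mA/V².
Assume saturation: I_D = ½ k_n V_ov² = 0.5 × 3.42 × 2.32² = 9.2 mA, giving V_DS = V_DD − I_D R_D = 14.5 − 9.2 × 4.71 = -28.9 V.
But -28.9 V < V_ov = 2.32 V, so the device is actually in triode.
In triode I_D = k_n[V_ov V_DS − ½ V_DS²] and I_D = (V_DD − V_DS)/R_D. Equating: 8.05 V_DS² − 38.37 V_DS + 14.5 = 0, giving V_DS = 0.414 V (the root below V_ov).
I_D = (14.5 − 0.414) / 4.71 = 2.99 mA.

I_D = 2.99 mA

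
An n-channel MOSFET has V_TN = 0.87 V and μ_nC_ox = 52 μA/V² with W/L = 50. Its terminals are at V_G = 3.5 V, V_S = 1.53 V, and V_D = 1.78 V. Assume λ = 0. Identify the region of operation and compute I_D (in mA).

V_GS = V_G − V_S = 3.5 − 1.53 = 1.97 V; V_DS = V_D − V_S = 1.78 − 1.53 = 0.25 V.
k_n = μ_nC_ox · (W/L) = 2.6 mA/V².
V_ov = V_GS − V_TN = 1.97 − 0.87 = 1.1 V.
Since V_DS = 0.25 V < V_ov = 1.1 V, the device is in the triode region.
I_D = k_n [V_ov · V_DS − ½ V_DS²] = 2.6 × [1.1 × 0.25 − 0.5 × 0.25²] = 0.634 mA.

Triode; I_D = 0.634 mA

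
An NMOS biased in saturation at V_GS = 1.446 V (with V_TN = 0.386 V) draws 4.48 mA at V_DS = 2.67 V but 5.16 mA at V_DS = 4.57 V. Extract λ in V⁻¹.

λ = 0.102 V⁻¹

With V_GS fixed, I_D ∝ (1 + λ V_DS) in saturation, so I_D2/I_D1 = (1 + λ V_DS2)/(1 + λ V_DS1).
5.16/4.48 = 1.152 = (1 + 4.57 λ)/(1 + 2.67 λ).
Solving: λ (I_D1 V_DS2 − I_D2 V_DS1) = I_D2 − I_D1, so λ = (5.16 − 4.48) / (4.48 × 4.57 − 5.16 × 2.67) = 0.68 / 6.7 = 0.102 V⁻¹.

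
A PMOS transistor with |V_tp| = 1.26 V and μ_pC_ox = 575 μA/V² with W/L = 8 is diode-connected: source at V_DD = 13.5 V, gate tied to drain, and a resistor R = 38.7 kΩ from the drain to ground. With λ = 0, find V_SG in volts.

With gate tied to drain, V_SG = V_SD ≥ V_SG − |V_tp|, so the device is in saturation.
k_p = μ_pC_ox · (W/L) = 4.6 mA/V².
KCL at the drain: ½ k_p (V_SG − |V_tp|)² = (V_DD − V_SG)/R.
Let x = V_SG − 1.26. Then 89 x² + x − 12.24 = 0, giving x = 0.365 V (positive root), so V_SG = 1.63 V.
I_D = (V_DD − V_SG)/R = (13.5 − 1.63) / 38.7 = 0.307 mA.

V_SG = 1.63 V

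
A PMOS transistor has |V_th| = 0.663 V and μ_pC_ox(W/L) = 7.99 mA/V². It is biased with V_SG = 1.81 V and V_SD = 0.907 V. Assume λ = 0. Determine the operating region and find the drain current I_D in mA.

Triode; I_D = 5.03 mA

V_ov = V_SG − |V_th| = 1.81 − 0.663 = 1.15 V.
Since V_SD = 0.907 V < V_ov = 1.15 V, the device is in the triode region.
I_D = k_p [V_ov · V_SD − ½ V_SD²] = 7.99 × [1.15 × 0.907 − 0.5 × 0.907²] = 5.03 mA.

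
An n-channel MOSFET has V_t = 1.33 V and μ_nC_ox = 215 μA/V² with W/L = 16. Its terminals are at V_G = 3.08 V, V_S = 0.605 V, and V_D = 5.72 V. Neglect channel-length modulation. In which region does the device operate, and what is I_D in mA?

V_GS = V_G − V_S = 3.08 − 0.605 = 2.48 V; V_DS = V_D − V_S = 5.72 − 0.605 = 5.12 V.
k_n = μ_nC_ox · (W/L) = 3.44 mA/V².
V_ov = V_GS − V_t = 2.48 − 1.33 = 1.15 V.
Since V_DS = 5.12 V ≥ V_ov = 1.15 V, the device is in saturation.
I_D = ½ k_n V_ov² = 0.5 × 3.44 × 1.15² = 2.25 mA.

Saturation; I_D = 2.25 mA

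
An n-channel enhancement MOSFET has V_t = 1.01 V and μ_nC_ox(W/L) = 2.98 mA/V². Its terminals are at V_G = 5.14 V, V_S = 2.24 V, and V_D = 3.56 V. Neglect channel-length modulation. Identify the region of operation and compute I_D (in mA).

Triode; I_D = 4.84 mA

V_GS = V_G − V_S = 5.14 − 2.24 = 2.9 V; V_DS = V_D − V_S = 3.56 − 2.24 = 1.32 V.
V_ov = V_GS − V_t = 2.9 − 1.01 = 1.89 V.
Since V_DS = 1.32 V < V_ov = 1.89 V, the device is in the triode region.
I_D = k_n [V_ov · V_DS − ½ V_DS²] = 2.98 × [1.89 × 1.32 − 0.5 × 1.32²] = 4.84 mA.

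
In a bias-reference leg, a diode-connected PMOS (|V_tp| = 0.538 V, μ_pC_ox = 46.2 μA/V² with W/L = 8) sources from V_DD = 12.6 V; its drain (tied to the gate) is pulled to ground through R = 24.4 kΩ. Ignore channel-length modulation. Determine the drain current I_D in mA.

With gate tied to drain, V_SG = V_SD ≥ V_SG − |V_tp|, so the device is in saturation.
k_p = μ_pC_ox · (W/L) = 0.3696 mA/V².
KCL at the drain: ½ k_p (V_SG − |V_tp|)² = (V_DD − V_SG)/R.
Let x = V_SG − 0.538. Then 4.51 x² + x − 12.06 = 0, giving x = 1.53 V (positive root), so V_SG = 2.07 V.
I_D = (V_DD − V_SG)/R = (12.6 − 2.07) / 24.4 = 0.432 mA.

I_D = 0.432 mA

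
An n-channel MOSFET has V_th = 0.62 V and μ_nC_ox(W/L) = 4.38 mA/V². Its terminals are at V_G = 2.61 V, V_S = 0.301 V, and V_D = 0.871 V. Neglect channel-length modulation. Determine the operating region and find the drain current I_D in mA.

V_GS = V_G − V_S = 2.61 − 0.301 = 2.31 V; V_DS = V_D − V_S = 0.871 − 0.301 = 0.57 V.
V_ov = V_GS − V_th = 2.31 − 0.62 = 1.69 V.
Since V_DS = 0.57 V < V_ov = 1.69 V, the device is in the triode region.
I_D = k_n [V_ov · V_DS − ½ V_DS²] = 4.38 × [1.69 × 0.57 − 0.5 × 0.57²] = 3.51 mA.

Triode; I_D = 3.51 mA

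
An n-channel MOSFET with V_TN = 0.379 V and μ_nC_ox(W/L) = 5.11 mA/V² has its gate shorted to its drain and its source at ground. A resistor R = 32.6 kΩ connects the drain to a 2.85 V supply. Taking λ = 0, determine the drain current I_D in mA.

I_D = 0.0707 mA

With gate tied to drain, V_GS = V_DS ≥ V_GS − V_TN, so the device is in saturation.
KCL at the drain: ½ k_n (V_GS − V_TN)² = (V_DD − V_GS)/R.
Let x = V_GS − 0.379. Then 83.3 x² + x − 2.471 = 0, giving x = 0.166 V (positive root), so V_GS = 0.545 V.
I_D = (V_DD − V_GS)/R = (2.85 − 0.545) / 32.6 = 0.0707 mA.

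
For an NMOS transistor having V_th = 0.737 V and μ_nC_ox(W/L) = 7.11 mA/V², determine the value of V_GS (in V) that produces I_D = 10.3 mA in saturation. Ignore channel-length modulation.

In saturation I_D = ½ k_n (V_GS − V_th)², so V_GS − V_th = √(2 I_D / k_n) = √(2 × 10.3 / 7.11) = 1.7 V.
V_GS = 0.737 + 1.7 = 2.44 V.

V_GS = 2.44 V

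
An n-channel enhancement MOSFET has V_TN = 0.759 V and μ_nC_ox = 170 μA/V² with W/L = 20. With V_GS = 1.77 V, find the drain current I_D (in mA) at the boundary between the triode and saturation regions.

At the boundary V_DS = V_ov = V_GS − V_TN = 1.77 − 0.759 = 1.01 V.
k_n = μ_nC_ox · (W/L) = 3.4 mA/V².
I_D = ½ k_n V_ov² = 0.5 × 3.4 × 1.01² = 1.74 mA.

I_D = 1.74 mA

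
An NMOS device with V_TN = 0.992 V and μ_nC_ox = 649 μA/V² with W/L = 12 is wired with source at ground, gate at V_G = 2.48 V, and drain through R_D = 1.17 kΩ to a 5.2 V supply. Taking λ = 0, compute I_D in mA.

I_D = 4.09 mA

V_GS = V_G = 2.48 V, so V_ov = 2.48 − 0.992 = 1.49 V.
k_n = μ_nC_ox · (W/L) = 7.788 mA/V².
Assume saturation: I_D = ½ k_n V_ov² = 0.5 × 7.788 × 1.49² = 8.62 mA, giving V_DS = V_DD − I_D R_D = 5.2 − 8.62 × 1.17 = -4.89 V.
But -4.89 V < V_ov = 1.49 V, so the device is actually in triode.
In triode I_D = k_n[V_ov V_DS − ½ V_DS²] and I_D = (V_DD − V_DS)/R_D. Equating: 4.56 V_DS² − 14.56 V_DS + 5.2 = 0, giving V_DS = 0.41 V (the root below V_ov).
I_D = (5.2 − 0.41) / 1.17 = 4.09 mA.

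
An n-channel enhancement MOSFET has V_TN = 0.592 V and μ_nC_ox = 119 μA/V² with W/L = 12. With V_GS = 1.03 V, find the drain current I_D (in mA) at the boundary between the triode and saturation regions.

I_D = 0.137 mA

At the boundary V_DS = V_ov = V_GS − V_TN = 1.03 − 0.592 = 0.438 V.
k_n = μ_nC_ox · (W/L) = 1.428 mA/V².
I_D = ½ k_n V_ov² = 0.5 × 1.428 × 0.438² = 0.137 mA.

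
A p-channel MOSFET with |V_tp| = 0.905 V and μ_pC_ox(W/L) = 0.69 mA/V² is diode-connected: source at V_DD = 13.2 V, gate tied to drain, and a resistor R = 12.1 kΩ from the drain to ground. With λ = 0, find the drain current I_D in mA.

With gate tied to drain, V_SG = V_SD ≥ V_SG − |V_tp|, so the device is in saturation.
KCL at the drain: ½ k_p (V_SG − |V_tp|)² = (V_DD − V_SG)/R.
Let x = V_SG − 0.905. Then 4.17 x² + x − 12.29 = 0, giving x = 1.6 V (positive root), so V_SG = 2.51 V.
I_D = (V_DD − V_SG)/R = (13.2 − 2.51) / 12.1 = 0.884 mA.

I_D = 0.884 mA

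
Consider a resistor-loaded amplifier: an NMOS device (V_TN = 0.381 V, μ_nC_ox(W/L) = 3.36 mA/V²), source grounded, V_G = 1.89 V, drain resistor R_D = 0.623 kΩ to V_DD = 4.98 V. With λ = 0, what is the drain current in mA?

I_D = 3.83 mA

V_GS = V_G = 1.89 V, so V_ov = 1.89 − 0.381 = 1.51 V.
Assume saturation: I_D = ½ k_n V_ov² = 0.5 × 3.36 × 1.51² = 3.83 mA, giving V_DS = V_DD − I_D R_D = 4.98 − 3.83 × 0.623 = 2.6 V.
V_DS = 2.6 V ≥ V_ov = 1.51 V, confirming saturation.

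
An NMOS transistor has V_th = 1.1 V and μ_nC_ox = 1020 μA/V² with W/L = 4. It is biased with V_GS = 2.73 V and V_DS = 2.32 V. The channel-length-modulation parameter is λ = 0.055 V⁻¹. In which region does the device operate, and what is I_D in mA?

Saturation; I_D = 6.11 mA

k_n = μ_nC_ox · (W/L) = 4.08 mA/V².
V_ov = V_GS − V_th = 2.73 − 1.1 = 1.63 V.
Since V_DS = 2.32 V ≥ V_ov = 1.63 V, the device is in saturation.
I_D = ½ k_n V_ov² (1 + λ V_DS) = 0.5 × 4.08 × 1.63² × (1 + 0.055 × 2.32) = 6.11 mA.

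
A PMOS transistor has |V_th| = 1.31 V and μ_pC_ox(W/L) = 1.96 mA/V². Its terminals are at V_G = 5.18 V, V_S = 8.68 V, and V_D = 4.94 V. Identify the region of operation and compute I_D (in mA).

V_SG = V_S − V_G = 8.68 − 5.18 = 3.5 V; V_SD = V_S − V_D = 8.68 − 4.94 = 3.74 V.
V_ov = V_SG − |V_th| = 3.5 − 1.31 = 2.19 V.
Since V_SD = 3.74 V ≥ V_ov = 2.19 V, the device is in saturation.
I_D = ½ k_p V_ov² = 0.5 × 1.96 × 2.19² = 4.7 mA.

Saturation; I_D = 4.70 mA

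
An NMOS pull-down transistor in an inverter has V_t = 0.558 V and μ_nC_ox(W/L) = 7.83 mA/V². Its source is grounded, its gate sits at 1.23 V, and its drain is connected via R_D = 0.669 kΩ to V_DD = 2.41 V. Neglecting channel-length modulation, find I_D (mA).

I_D = 1.77 mA

V_GS = V_G = 1.23 V, so V_ov = 1.23 − 0.558 = 0.672 V.
Assume saturation: I_D = ½ k_n V_ov² = 0.5 × 7.83 × 0.672² = 1.77 mA, giving V_DS = V_DD − I_D R_D = 2.41 − 1.77 × 0.669 = 1.23 V.
V_DS = 1.23 V ≥ V_ov = 0.672 V, confirming saturation.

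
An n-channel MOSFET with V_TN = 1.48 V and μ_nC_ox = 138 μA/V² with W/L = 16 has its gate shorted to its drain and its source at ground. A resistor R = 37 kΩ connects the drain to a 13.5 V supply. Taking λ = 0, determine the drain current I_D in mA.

With gate tied to drain, V_GS = V_DS ≥ V_GS − V_TN, so the device is in saturation.
k_n = μ_nC_ox · (W/L) = 2.208 mA/V².
KCL at the drain: ½ k_n (V_GS − V_TN)² = (V_DD − V_GS)/R.
Let x = V_GS − 1.48. Then 40.8 x² + x − 12.02 = 0, giving x = 0.53 V (positive root), so V_GS = 2.01 V.
I_D = (V_DD − V_GS)/R = (13.5 − 2.01) / 37 = 0.311 mA.

I_D = 0.311 mA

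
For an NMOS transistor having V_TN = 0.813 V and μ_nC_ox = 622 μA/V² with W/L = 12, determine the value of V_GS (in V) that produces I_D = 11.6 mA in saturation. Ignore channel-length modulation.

k_n = μ_nC_ox · (W/L) = 7.464 mA/V².
In saturation I_D = ½ k_n (V_GS − V_TN)², so V_GS − V_TN = √(2 I_D / k_n) = √(2 × 11.6 / 7.464) = 1.76 V.
V_GS = 0.813 + 1.76 = 2.58 V.

V_GS = 2.58 V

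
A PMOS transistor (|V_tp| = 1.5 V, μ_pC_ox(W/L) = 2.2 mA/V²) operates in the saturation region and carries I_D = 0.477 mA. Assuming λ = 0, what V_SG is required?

V_SG = 2.16 V

In saturation I_D = ½ k_p (V_SG − |V_tp|)², so V_SG − |V_tp| = √(2 I_D / k_p) = √(2 × 0.477 / 2.2) = 0.659 V.
V_SG = 1.5 + 0.659 = 2.16 V.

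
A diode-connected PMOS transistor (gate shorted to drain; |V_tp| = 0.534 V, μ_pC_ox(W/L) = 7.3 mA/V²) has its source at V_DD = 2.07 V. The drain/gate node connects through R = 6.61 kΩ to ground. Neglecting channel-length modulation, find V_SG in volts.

With gate tied to drain, V_SG = V_SD ≥ V_SG − |V_tp|, so the device is in saturation.
KCL at the drain: ½ k_p (V_SG − |V_tp|)² = (V_DD − V_SG)/R.
Let x = V_SG − 0.534. Then 24.1 x² + x − 1.536 = 0, giving x = 0.232 V (positive root), so V_SG = 0.766 V.
I_D = (V_DD − V_SG)/R = (2.07 − 0.766) / 6.61 = 0.197 mA.

V_SG = 0.766 V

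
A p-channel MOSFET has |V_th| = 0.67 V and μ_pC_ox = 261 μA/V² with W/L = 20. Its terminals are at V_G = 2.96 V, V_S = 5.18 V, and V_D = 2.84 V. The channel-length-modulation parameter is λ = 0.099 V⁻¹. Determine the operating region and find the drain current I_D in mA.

Saturation; I_D = 7.72 mA

V_SG = V_S − V_G = 5.18 − 2.96 = 2.22 V; V_SD = V_S − V_D = 5.18 − 2.84 = 2.34 V.
k_p = μ_pC_ox · (W/L) = 5.22 mA/V².
V_ov = V_SG − |V_th| = 2.22 − 0.67 = 1.55 V.
Since V_SD = 2.34 V ≥ V_ov = 1.55 V, the device is in saturation.
I_D = ½ k_p V_ov² (1 + λ V_SD) = 0.5 × 5.22 × 1.55² × (1 + 0.099 × 2.34) = 7.72 mA.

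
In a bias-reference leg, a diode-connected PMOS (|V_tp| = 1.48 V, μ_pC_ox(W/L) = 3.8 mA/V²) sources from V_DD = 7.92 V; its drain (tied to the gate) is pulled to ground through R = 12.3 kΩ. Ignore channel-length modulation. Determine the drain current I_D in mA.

I_D = 0.483 mA

With gate tied to drain, V_SG = V_SD ≥ V_SG − |V_tp|, so the device is in saturation.
KCL at the drain: ½ k_p (V_SG − |V_tp|)² = (V_DD − V_SG)/R.
Let x = V_SG − 1.48. Then 23.4 x² + x − 6.44 = 0, giving x = 0.504 V (positive root), so V_SG = 1.98 V.
I_D = (V_DD − V_SG)/R = (7.92 − 1.98) / 12.3 = 0.483 mA.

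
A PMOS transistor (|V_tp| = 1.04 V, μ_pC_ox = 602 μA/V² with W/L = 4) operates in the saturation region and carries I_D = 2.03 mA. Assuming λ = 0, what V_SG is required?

V_SG = 2.34 V

k_p = μ_pC_ox · (W/L) = 2.408 mA/V².
In saturation I_D = ½ k_p (V_SG − |V_tp|)², so V_SG − |V_tp| = √(2 I_D / k_p) = √(2 × 2.03 / 2.408) = 1.3 V.
V_SG = 1.04 + 1.3 = 2.34 V.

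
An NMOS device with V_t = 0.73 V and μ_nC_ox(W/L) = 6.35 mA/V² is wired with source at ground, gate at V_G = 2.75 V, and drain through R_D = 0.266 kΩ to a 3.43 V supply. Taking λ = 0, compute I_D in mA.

V_GS = V_G = 2.75 V, so V_ov = 2.75 − 0.73 = 2.02 V.
Assume saturation: I_D = ½ k_n V_ov² = 0.5 × 6.35 × 2.02² = 13 mA, giving V_DS = V_DD − I_D R_D = 3.43 − 13 × 0.266 = -0.0161 V.
But -0.0161 V < V_ov = 2.02 V, so the device is actually in triode.
In triode I_D = k_n[V_ov V_DS − ½ V_DS²] and I_D = (V_DD − V_DS)/R_D. Equating: 0.845 V_DS² − 4.412 V_DS + 3.43 = 0, giving V_DS = 0.95 V (the root below V_ov).
I_D = (3.43 − 0.95) / 0.266 = 9.32 mA.

I_D = 9.32 mA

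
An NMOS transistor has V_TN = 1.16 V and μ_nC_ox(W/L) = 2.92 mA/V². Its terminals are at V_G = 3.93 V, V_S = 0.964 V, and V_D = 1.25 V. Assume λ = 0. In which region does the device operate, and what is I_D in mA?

Triode; I_D = 1.39 mA

V_GS = V_G − V_S = 3.93 − 0.964 = 2.97 V; V_DS = V_D − V_S = 1.25 − 0.964 = 0.286 V.
V_ov = V_GS − V_TN = 2.97 − 1.16 = 1.81 V.
Since V_DS = 0.286 V < V_ov = 1.81 V, the device is in the triode region.
I_D = k_n [V_ov · V_DS − ½ V_DS²] = 2.92 × [1.81 × 0.286 − 0.5 × 0.286²] = 1.39 mA.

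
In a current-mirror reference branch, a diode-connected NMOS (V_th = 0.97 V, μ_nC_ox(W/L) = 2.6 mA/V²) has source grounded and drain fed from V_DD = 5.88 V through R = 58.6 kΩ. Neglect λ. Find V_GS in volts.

With gate tied to drain, V_GS = V_DS ≥ V_GS − V_th, so the device is in saturation.
KCL at the drain: ½ k_n (V_GS − V_th)² = (V_DD − V_GS)/R.
Let x = V_GS − 0.97. Then 76.2 x² + x − 4.91 = 0, giving x = 0.247 V (positive root), so V_GS = 1.22 V.
I_D = (V_DD − V_GS)/R = (5.88 − 1.22) / 58.6 = 0.0796 mA.

V_GS = 1.22 V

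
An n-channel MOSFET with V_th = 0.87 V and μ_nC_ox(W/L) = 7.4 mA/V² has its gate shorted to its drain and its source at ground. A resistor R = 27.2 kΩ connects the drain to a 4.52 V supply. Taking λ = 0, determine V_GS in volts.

With gate tied to drain, V_GS = V_DS ≥ V_GS − V_th, so the device is in saturation.
KCL at the drain: ½ k_n (V_GS − V_th)² = (V_DD − V_GS)/R.
Let x = V_GS − 0.87. Then 101 x² + x − 3.65 = 0, giving x = 0.186 V (positive root), so V_GS = 1.06 V.
I_D = (V_DD − V_GS)/R = (4.52 − 1.06) / 27.2 = 0.127 mA.

V_GS = 1.06 V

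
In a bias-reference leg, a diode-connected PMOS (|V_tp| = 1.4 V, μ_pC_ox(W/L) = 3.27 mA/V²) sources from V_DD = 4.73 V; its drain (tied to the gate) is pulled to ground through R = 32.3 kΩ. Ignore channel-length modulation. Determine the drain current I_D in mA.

I_D = 0.0956 mA

With gate tied to drain, V_SG = V_SD ≥ V_SG − |V_tp|, so the device is in saturation.
KCL at the drain: ½ k_p (V_SG − |V_tp|)² = (V_DD − V_SG)/R.
Let x = V_SG − 1.4. Then 52.8 x² + x − 3.33 = 0, giving x = 0.242 V (positive root), so V_SG = 1.64 V.
I_D = (V_DD − V_SG)/R = (4.73 − 1.64) / 32.3 = 0.0956 mA.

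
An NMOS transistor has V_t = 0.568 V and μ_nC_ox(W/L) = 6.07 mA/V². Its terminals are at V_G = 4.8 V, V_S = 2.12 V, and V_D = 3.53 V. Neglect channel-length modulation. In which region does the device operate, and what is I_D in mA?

V_GS = V_G − V_S = 4.8 − 2.12 = 2.68 V; V_DS = V_D − V_S = 3.53 − 2.12 = 1.41 V.
V_ov = V_GS − V_t = 2.68 − 0.568 = 2.11 V.
Since V_DS = 1.41 V < V_ov = 2.11 V, the device is in the triode region.
I_D = k_n [V_ov · V_DS − ½ V_DS²] = 6.07 × [2.11 × 1.41 − 0.5 × 1.41²] = 12 mA.

Triode; I_D = 12.0 mA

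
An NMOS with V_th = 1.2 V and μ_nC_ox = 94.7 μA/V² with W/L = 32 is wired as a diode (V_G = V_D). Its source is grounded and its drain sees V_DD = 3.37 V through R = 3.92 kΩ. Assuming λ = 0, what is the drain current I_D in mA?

With gate tied to drain, V_GS = V_DS ≥ V_GS − V_th, so the device is in saturation.
k_n = μ_nC_ox · (W/L) = 3.03 mA/V².
KCL at the drain: ½ k_n (V_GS − V_th)² = (V_DD − V_GS)/R.
Let x = V_GS − 1.2. Then 5.94 x² + x − 2.17 = 0, giving x = 0.526 V (positive root), so V_GS = 1.73 V.
I_D = (V_DD − V_GS)/R = (3.37 − 1.73) / 3.92 = 0.419 mA.

I_D = 0.419 mA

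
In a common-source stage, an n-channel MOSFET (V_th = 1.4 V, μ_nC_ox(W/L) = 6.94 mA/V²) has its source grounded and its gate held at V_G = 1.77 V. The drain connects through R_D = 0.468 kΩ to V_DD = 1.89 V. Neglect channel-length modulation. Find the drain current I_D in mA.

I_D = 0.475 mA

V_GS = V_G = 1.77 V, so V_ov = 1.77 − 1.4 = 0.37 V.
Assume saturation: I_D = ½ k_n V_ov² = 0.5 × 6.94 × 0.37² = 0.475 mA, giving V_DS = V_DD − I_D R_D = 1.89 − 0.475 × 0.468 = 1.67 V.
V_DS = 1.67 V ≥ V_ov = 0.37 V, confirming saturation.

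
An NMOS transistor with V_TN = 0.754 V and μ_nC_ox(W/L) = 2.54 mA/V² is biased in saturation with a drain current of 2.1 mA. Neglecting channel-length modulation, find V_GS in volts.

V_GS = 2.04 V

In saturation I_D = ½ k_n (V_GS − V_TN)², so V_GS − V_TN = √(2 I_D / k_n) = √(2 × 2.1 / 2.54) = 1.29 V.
V_GS = 0.754 + 1.29 = 2.04 V.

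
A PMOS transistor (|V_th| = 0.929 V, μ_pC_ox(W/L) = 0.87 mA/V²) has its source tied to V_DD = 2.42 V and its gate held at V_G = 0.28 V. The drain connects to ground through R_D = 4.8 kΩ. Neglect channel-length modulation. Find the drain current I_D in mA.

I_D = 0.404 mA

V_SG = V_DD − V_G = 2.42 − 0.28 = 2.14 V, so V_ov = 2.14 − 0.929 = 1.21 V.
Assume saturation: I_D = ½ k_p V_ov² = 0.5 × 0.87 × 1.21² = 0.638 mA, giving V_SD = V_DD − I_D R_D = 2.42 − 0.638 × 4.8 = -0.642 V.
But -0.642 V < V_ov = 1.21 V, so the device is actually in triode.
In triode I_D = k_p[V_ov V_SD − ½ V_SD²] and I_D = (V_DD − V_SD)/R_D. Equating: 2.09 V_SD² − 6.057 V_SD + 2.42 = 0, giving V_SD = 0.478 V (the root below V_ov).
I_D = (2.42 − 0.478) / 4.8 = 0.404 mA.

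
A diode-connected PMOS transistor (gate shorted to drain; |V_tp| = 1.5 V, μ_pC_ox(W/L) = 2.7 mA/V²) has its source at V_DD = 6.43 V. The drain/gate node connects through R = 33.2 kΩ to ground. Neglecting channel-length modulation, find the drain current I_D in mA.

With gate tied to drain, V_SG = V_SD ≥ V_SG − |V_tp|, so the device is in saturation.
KCL at the drain: ½ k_p (V_SG − |V_tp|)² = (V_DD − V_SG)/R.
Let x = V_SG − 1.5. Then 44.8 x² + x − 4.93 = 0, giving x = 0.321 V (positive root), so V_SG = 1.82 V.
I_D = (V_DD − V_SG)/R = (6.43 − 1.82) / 33.2 = 0.139 mA.

I_D = 0.139 mA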